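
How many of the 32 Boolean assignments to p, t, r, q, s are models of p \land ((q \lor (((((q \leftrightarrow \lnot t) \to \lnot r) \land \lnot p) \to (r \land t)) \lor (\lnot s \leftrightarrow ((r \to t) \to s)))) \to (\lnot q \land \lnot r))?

Initial set: {(p \land ((q \lor (((((q \leftrightarrow \lnot t) \to \lnot r) \land \lnot p) \to (r \land t)) \lor (\lnot s \leftrightarrow ((r \to t) \to s)))) \to (\lnot q \land \lnot r)))}.
(p \land ((q \lor (((((q \leftrightarrow \lnot t) \to \lnot r) \land \lnot p) \to (r \land t)) \lor (\lnot s \leftrightarrow ((r \to t) \to s)))) \to (\lnot q \land \lnot r))): α-rule — add p, ((q \lor (((((q \leftrightarrow \lnot t) \to \lnot r) \land \lnot p) \to (r \land t)) \lor (\lnot s \leftrightarrow ((r \to t) \to s)))) \to (\lnot q \land \lnot r)).
((q \lor (((((q \leftrightarrow \lnot t) \to \lnot r) \land \lnot p) \to (r \land t)) \lor (\lnot s \leftrightarrow ((r \to t) \to s)))) \to (\lnot q \land \lnot r)): β-rule — branch into \lnot (q \lor (((((q \leftrightarrow \lnot t) \to \lnot r) \land \lnot p) \to (r \land t)) \lor (\lnot s \leftrightarrow ((r \to t) \to s))))  //  (\lnot q \land \lnot r).
  branch 1 (add \lnot (q \lor (((((q \leftrightarrow \lnot t) \to \lnot r) \land \lnot p) \to (r \land t)) \lor (\lnot s \leftrightarrow ((r \to t) \to s))))):
    \lnot (q \lor (((((q \leftrightarrow \lnot t) \to \lnot r) \land \lnot p) \to (r \land t)) \lor (\lnot s \leftrightarrow ((r \to t) \to s)))): α-rule — add \lnot q, \lnot (((((q \leftrightarrow \lnot t) \to \lnot r) \land \lnot p) \to (r \land t)) \lor (\lnot s \leftrightarrow ((r \to t) \to s))).
    \lnot (((((q \leftrightarrow \lnot t) \to \lnot r) \land \lnot p) \to (r \land t)) \lor (\lnot s \leftrightarrow ((r \to t) \to s))): α-rule — add \lnot ((((q \leftrightarrow \lnot t) \to \lnot r) \land \lnot p) \to (r \land t)), \lnot (\lnot s \leftrightarrow ((r \to t) \to s)).
    \lnot ((((q \leftrightarrow \lnot t) \to \lnot r) \land \lnot p) \to (r \land t)): α-rule — add (((q \leftrightarrow \lnot t) \to \lnot r) \land \lnot p), \lnot (r \land t).
    (((q \leftrightarrow \lnot t) \to \lnot r) \land \lnot p): α-rule — add ((q \leftrightarrow \lnot t) \to \lnot r), \lnot p.
    × closes — contains both p and \lnot p.
  branch 2 (add (\lnot q \land \lnot r)):
    (\lnot q \land \lnot r): α-rule — add \lnot q, \lnot r.
    ○ open, literals {p=T, q=F, r=F}.
1 branch closed, 1 open.
Each open branch fixes some atoms; the unmentioned ones are free. Counting distinct full assignments: branch {p=T, q=F, r=F} (t, s) contributes 4 new. Total: 4.

4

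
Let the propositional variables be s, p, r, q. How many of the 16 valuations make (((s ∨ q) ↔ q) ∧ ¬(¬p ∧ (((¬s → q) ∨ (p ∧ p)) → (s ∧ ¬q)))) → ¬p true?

10

Initial set: {((((s ∨ q) ↔ q) ∧ ¬(¬p ∧ (((¬s → q) ∨ (p ∧ p)) → (s ∧ ¬q)))) → ¬p)}.
((((s ∨ q) ↔ q) ∧ ¬(¬p ∧ (((¬s → q) ∨ (p ∧ p)) → (s ∧ ¬q)))) → ¬p): β-rule — branch into ¬(((s ∨ q) ↔ q) ∧ ¬(¬p ∧ (((¬s → q) ∨ (p ∧ p)) → (s ∧ ¬q))))  //  ¬p.
  branch 1 (add ¬(((s ∨ q) ↔ q) ∧ ¬(¬p ∧ (((¬s → q) ∨ (p ∧ p)) → (s ∧ ¬q))))):
    ¬(((s ∨ q) ↔ q) ∧ ¬(¬p ∧ (((¬s → q) ∨ (p ∧ p)) → (s ∧ ¬q)))): β-rule — branch into ¬((s ∨ q) ↔ q)  //  ¬¬(¬p ∧ (((¬s → q) ∨ (p ∧ p)) → (s ∧ ¬q))).
      branch 1.1 (add ¬((s ∨ q) ↔ q)):
        ¬((s ∨ q) ↔ q): β-rule — branch into (s ∨ q), ¬q  //  ¬(s ∨ q), q.
          branch 1.1.1 (add (s ∨ q), ¬q):
            (s ∨ q): β-rule — branch into s  //  q.
              branch 1.1.1.1 (add s):
                ○ open, literals {q=F, s=T}.
              branch 1.1.1.2 (add q):
                × closes — contains both q and ¬q.
          branch 1.1.2 (add ¬(s ∨ q), q):
            ¬(s ∨ q): α-rule — add ¬s, ¬q.
            × closes — contains both q and ¬q.
      branch 1.2 (add ¬¬(¬p ∧ (((¬s → q) ∨ (p ∧ p)) → (s ∧ ¬q)))):
        ¬¬(¬p ∧ (((¬s → q) ∨ (p ∧ p)) → (s ∧ ¬q))): α-rule — add ¬p, (((¬s → q) ∨ (p ∧ p)) → (s ∧ ¬q)).
        (((¬s → q) ∨ (p ∧ p)) → (s ∧ ¬q)): β-rule — branch into ¬((¬s → q) ∨ (p ∧ p))  //  (s ∧ ¬q).
          branch 1.2.1 (add ¬((¬s → q) ∨ (p ∧ p))):
            ¬((¬s → q) ∨ (p ∧ p)): α-rule — add ¬(¬s → q), ¬(p ∧ p).
            ¬(¬s → q): α-rule — add ¬s, ¬q.
            ¬(p ∧ p): β-rule — branch into ¬p  //  ¬p.
              branch 1.2.1.1 (add ¬p):
                ○ open, literals {p=F, q=F, s=F}.
              branch 1.2.1.2 (add ¬p):
                ○ open, literals {p=F, q=F, s=F}.
          branch 1.2.2 (add (s ∧ ¬q)):
            (s ∧ ¬q): α-rule — add s, ¬q.
            ○ open, literals {p=F, q=F, s=T}.
  branch 2 (add ¬p):
    ○ open, literals {p=F}.
2 branches closed, 5 open.
Each open branch fixes some atoms; the unmentioned ones are free. Counting distinct full assignments: branch {q=F, s=T} (p, r) contributes 4 new; branch {p=F, q=F, s=F} (r) contributes 2 new; branch {p=F, q=F, s=F} (r) contributes 0 new; branch {p=F, q=F, s=T} (r) contributes 0 new; branch {p=F} (s, r, q) contributes 4 new. Total: 10.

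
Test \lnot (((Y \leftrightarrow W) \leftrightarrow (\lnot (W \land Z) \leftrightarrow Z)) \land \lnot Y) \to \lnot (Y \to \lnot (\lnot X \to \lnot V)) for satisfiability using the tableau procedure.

Satisfiable

Initial set: {(\lnot (((Y \leftrightarrow W) \leftrightarrow (\lnot (W \land Z) \leftrightarrow Z)) \land \lnot Y) \to \lnot (Y \to \lnot (\lnot X \to \lnot V)))}.
(\lnot (((Y \leftrightarrow W) \leftrightarrow (\lnot (W \land Z) \leftrightarrow Z)) \land \lnot Y) \to \lnot (Y \to \lnot (\lnot X \to \lnot V))): β-rule — branch into \lnot \lnot (((Y \leftrightarrow W) \leftrightarrow (\lnot (W \land Z) \leftrightarrow Z)) \land \lnot Y)  //  \lnot (Y \to \lnot (\lnot X \to \lnot V)).
  branch 1 (add \lnot \lnot (((Y \leftrightarrow W) \leftrightarrow (\lnot (W \land Z) \leftrightarrow Z)) \land \lnot Y)):
    \lnot \lnot (((Y \leftrightarrow W) \leftrightarrow (\lnot (W \land Z) \leftrightarrow Z)) \land \lnot Y): α-rule — add ((Y \leftrightarrow W) \leftrightarrow (\lnot (W \land Z) \leftrightarrow Z)), \lnot Y.
    ((Y \leftrightarrow W) \leftrightarrow (\lnot (W \land Z) \leftrightarrow Z)): β-rule — branch into (Y \leftrightarrow W), (\lnot (W \land Z) \leftrightarrow Z)  //  \lnot (Y \leftrightarrow W), \lnot (\lnot (W \land Z) \leftrightarrow Z).
      branch 1.1 (add (Y \leftrightarrow W), (\lnot (W \land Z) \leftrightarrow Z)):
        (Y \leftrightarrow W): β-rule — branch into Y, W  //  \lnot Y, \lnot W.
          branch 1.1.1 (add Y, W):
            × closes — contains both Y and \lnot Y.
          branch 1.1.2 (add \lnot Y, \lnot W):
            (\lnot (W \land Z) \leftrightarrow Z): β-rule — branch into \lnot (W \land Z), Z  //  \lnot \lnot (W \land Z), \lnot Z.
              branch 1.1.2.1 (add \lnot (W \land Z), Z):
                \lnot (W \land Z): β-rule — branch into \lnot W  //  \lnot Z.
                  branch 1.1.2.1.1 (add \lnot W):
                    ○ open, literals {W=F, Y=F, Z=T}.
                  branch 1.1.2.1.2 (add \lnot Z):
                    × closes — contains both Z and \lnot Z.
              branch 1.1.2.2 (add \lnot \lnot (W \land Z), \lnot Z):
                \lnot \lnot (W \land Z): α-rule — add W, Z.
                × closes — contains both W and \lnot W.
      branch 1.2 (add \lnot (Y \leftrightarrow W), \lnot (\lnot (W \land Z) \leftrightarrow Z)):
        \lnot (Y \leftrightarrow W): β-rule — branch into Y, \lnot W  //  \lnot Y, W.
          branch 1.2.1 (add Y, \lnot W):
            × closes — contains both Y and \lnot Y.
          branch 1.2.2 (add \lnot Y, W):
            \lnot (\lnot (W \land Z) \leftrightarrow Z): β-rule — branch into \lnot (W \land Z), \lnot Z  //  \lnot \lnot (W \land Z), Z.
              branch 1.2.2.1 (add \lnot (W \land Z), \lnot Z):
                \lnot (W \land Z): β-rule — branch into \lnot W  //  \lnot Z.
                  branch 1.2.2.1.1 (add \lnot W):
                    × closes — contains both W and \lnot W.
                  branch 1.2.2.1.2 (add \lnot Z):
                    ○ open, literals {W=T, Y=F, Z=F}.
              branch 1.2.2.2 (add \lnot \lnot (W \land Z), Z):
                \lnot \lnot (W \land Z): α-rule — add W, Z.
                ○ open, literals {W=T, Y=F, Z=T}.
  branch 2 (add \lnot (Y \to \lnot (\lnot X \to \lnot V))):
    \lnot (Y \to \lnot (\lnot X \to \lnot V)): α-rule — add Y, \lnot \lnot (\lnot X \to \lnot V).
    \lnot \lnot (\lnot X \to \lnot V): β-rule — branch into \lnot \lnot X  //  \lnot V.
      branch 2.1 (add \lnot \lnot X):
        ○ open, literals {X=T, Y=T}.
      branch 2.2 (add \lnot V):
        ○ open, literals {V=F, Y=T}.
5 branches closed, 5 open.
An open branch gives a satisfying assignment: W=F, Y=F, Z=T.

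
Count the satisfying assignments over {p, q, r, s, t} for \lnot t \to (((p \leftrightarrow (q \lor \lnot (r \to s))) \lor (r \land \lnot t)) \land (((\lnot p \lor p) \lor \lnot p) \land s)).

22

Initial set: {T (\lnot t \to (((p \leftrightarrow (q \lor \lnot (r \to s))) \lor (r \land \lnot t)) \land (((\lnot p \lor p) \lor \lnot p) \land s)))}.
T (\lnot t \to (((p \leftrightarrow (q \lor \lnot (r \to s))) \lor (r \land \lnot t)) \land (((\lnot p \lor p) \lor \lnot p) \land s))): β-rule — branch into F \lnot t  //  T (((p \leftrightarrow (q \lor \lnot (r \to s))) \lor (r \land \lnot t)) \land (((\lnot p \lor p) \lor \lnot p) \land s)).
  branch 1 (add F \lnot t):
    ○ open, literals {t=1}.
  branch 2 (add T (((p \leftrightarrow (q \lor \lnot (r \to s))) \lor (r \land \lnot t)) \land (((\lnot p \lor p) \lor \lnot p) \land s))):
    T (((p \leftrightarrow (q \lor \lnot (r \to s))) \lor (r \land \lnot t)) \land (((\lnot p \lor p) \lor \lnot p) \land s)): α-rule — add T ((p \leftrightarrow (q \lor \lnot (r \to s))) \lor (r \land \lnot t)), T (((\lnot p \lor p) \lor \lnot p) \land s).
    T (((\lnot p \lor p) \lor \lnot p) \land s): α-rule — add T ((\lnot p \lor p) \lor \lnot p), T s.
    T ((p \leftrightarrow (q \lor \lnot (r \to s))) \lor (r \land \lnot t)): β-rule — branch into T (p \leftrightarrow (q \lor \lnot (r \to s)))  //  T (r \land \lnot t).
      branch 2.1 (add T (p \leftrightarrow (q \lor \lnot (r \to s)))):
        T ((\lnot p \lor p) \lor \lnot p): β-rule — branch into T (\lnot p \lor p)  //  T \lnot p.
          branch 2.1.1 (add T (\lnot p \lor p)):
            T (p \leftrightarrow (q \lor \lnot (r \to s))): β-rule — branch into T p, T (q \lor \lnot (r \to s))  //  F p, F (q \lor \lnot (r \to s)).
              branch 2.1.1.1 (add T p, T (q \lor \lnot (r \to s))):
                T (\lnot p \lor p): β-rule — branch into T \lnot p  //  T p.
                  branch 2.1.1.1.1 (add T \lnot p):
                    × closes — contains both p and \lnot p.
                  branch 2.1.1.1.2 (add T p):
                    T (q \lor \lnot (r \to s)): β-rule — branch into T q  //  T \lnot (r \to s).
                      branch 2.1.1.1.2.1 (add T q):
                        ○ open, literals {p=1, q=1, s=1}.
                      branch 2.1.1.1.2.2 (add T \lnot (r \to s)):
                        T \lnot (r \to s): α-rule — add T r, F s.
                        × closes — contains both s and \lnot s.
              branch 2.1.1.2 (add F p, F (q \lor \lnot (r \to s))):
                F (q \lor \lnot (r \to s)): α-rule — add F q, F \lnot (r \to s).
                T (\lnot p \lor p): β-rule — branch into T \lnot p  //  T p.
                  branch 2.1.1.2.1 (add T \lnot p):
                    F \lnot (r \to s): β-rule — branch into F r  //  T s.
                      branch 2.1.1.2.1.1 (add F r):
                        ○ open, literals {p=0, q=0, r=0, s=1}.
                      branch 2.1.1.2.1.2 (add T s):
                        ○ open, literals {p=0, q=0, s=1}.
                  branch 2.1.1.2.2 (add T p):
                    × closes — contains both p and \lnot p.
          branch 2.1.2 (add T \lnot p):
            T (p \leftrightarrow (q \lor \lnot (r \to s))): β-rule — branch into T p, T (q \lor \lnot (r \to s))  //  F p, F (q \lor \lnot (r \to s)).
              branch 2.1.2.1 (add T p, T (q \lor \lnot (r \to s))):
                × closes — contains both p and \lnot p.
              branch 2.1.2.2 (add F p, F (q \lor \lnot (r \to s))):
                F (q \lor \lnot (r \to s)): α-rule — add F q, F \lnot (r \to s).
                F \lnot (r \to s): β-rule — branch into F r  //  T s.
                  branch 2.1.2.2.1 (add F r):
                    ○ open, literals {p=0, q=0, r=0, s=1}.
                  branch 2.1.2.2.2 (add T s):
                    ○ open, literals {p=0, q=0, s=1}.
      branch 2.2 (add T (r \land \lnot t)):
        T (r \land \lnot t): α-rule — add T r, T \lnot t.
        T ((\lnot p \lor p) \lor \lnot p): β-rule — branch into T (\lnot p \lor p)  //  T \lnot p.
          branch 2.2.1 (add T (\lnot p \lor p)):
            T (\lnot p \lor p): β-rule — branch into T \lnot p  //  T p.
              branch 2.2.1.1 (add T \lnot p):
                ○ open, literals {p=0, r=1, s=1, t=0}.
              branch 2.2.1.2 (add T p):
                ○ open, literals {p=1, r=1, s=1, t=0}.
          branch 2.2.2 (add T \lnot p):
            ○ open, literals {p=0, r=1, s=1, t=0}.
4 branches closed, 9 open.
Each open branch fixes some atoms; the unmentioned ones are free. Counting distinct full assignments: branch {t=1} (p, q, r, s) contributes 16 new; branch {p=1, q=1, s=1} (r, t) contributes 2 new; branch {p=0, q=0, r=0, s=1} (t) contributes 1 new; branch {p=0, q=0, s=1} (r, t) contributes 1 new; branch {p=0, q=0, r=0, s=1} (t) contributes 0 new; branch {p=0, q=0, s=1} (r, t) contributes 0 new; branch {p=0, r=1, s=1, t=0} (q) contributes 1 new; branch {p=1, r=1, s=1, t=0} (q) contributes 1 new; branch {p=0, r=1, s=1, t=0} (q) contributes 0 new. Total: 22.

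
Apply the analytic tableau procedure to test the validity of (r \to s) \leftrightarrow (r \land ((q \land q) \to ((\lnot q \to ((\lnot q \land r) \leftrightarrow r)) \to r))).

Assume the negation and expand:
Initial set: {F ((r \to s) \leftrightarrow (r \land ((q \land q) \to ((\lnot q \to ((\lnot q \land r) \leftrightarrow r)) \to r))))}.
F ((r \to s) \leftrightarrow (r \land ((q \land q) \to ((\lnot q \to ((\lnot q \land r) \leftrightarrow r)) \to r)))): β-rule — branch into T (r \to s), F (r \land ((q \land q) \to ((\lnot q \to ((\lnot q \land r) \leftrightarrow r)) \to r)))  //  F (r \to s), T (r \land ((q \land q) \to ((\lnot q \to ((\lnot q \land r) \leftrightarrow r)) \to r))).
  branch 1 (add T (r \to s), F (r \land ((q \land q) \to ((\lnot q \to ((\lnot q \land r) \leftrightarrow r)) \to r)))):
    T (r \to s): β-rule — branch into F r  //  T s.
      branch 1.1 (add F r):
        F (r \land ((q \land q) \to ((\lnot q \to ((\lnot q \land r) \leftrightarrow r)) \to r))): β-rule — branch into F r  //  F ((q \land q) \to ((\lnot q \to ((\lnot q \land r) \leftrightarrow r)) \to r)).
          branch 1.1.1 (add F r):
            ○ open, literals {r=false}.
          branch 1.1.2 (add F ((q \land q) \to ((\lnot q \to ((\lnot q \land r) \leftrightarrow r)) \to r))):
            F ((q \land q) \to ((\lnot q \to ((\lnot q \land r) \leftrightarrow r)) \to r)): α-rule — add T (q \land q), F ((\lnot q \to ((\lnot q \land r) \leftrightarrow r)) \to r).
            T (q \land q): α-rule — add T q, T q.
            F ((\lnot q \to ((\lnot q \land r) \leftrightarrow r)) \to r): α-rule — add T (\lnot q \to ((\lnot q \land r) \leftrightarrow r)), F r.
            T (\lnot q \to ((\lnot q \land r) \leftrightarrow r)): β-rule — branch into F \lnot q  //  T ((\lnot q \land r) \leftrightarrow r).
              branch 1.1.2.1 (add F \lnot q):
                ○ open, literals {q=true, r=false}.
              branch 1.1.2.2 (add T ((\lnot q \land r) \leftrightarrow r)):
                T ((\lnot q \land r) \leftrightarrow r): β-rule — branch into T (\lnot q \land r), T r  //  F (\lnot q \land r), F r.
                  branch 1.1.2.2.1 (add T (\lnot q \land r), T r):
                    × closes — contains both r and \lnot r.
                  branch 1.1.2.2.2 (add F (\lnot q \land r), F r):
                    F (\lnot q \land r): β-rule — branch into F \lnot q  //  F r.
                      branch 1.1.2.2.2.1 (add F \lnot q):
                        ○ open, literals {q=true, r=false}.
                      branch 1.1.2.2.2.2 (add F r):
                        ○ open, literals {q=true, r=false}.
      branch 1.2 (add T s):
        F (r \land ((q \land q) \to ((\lnot q \to ((\lnot q \land r) \leftrightarrow r)) \to r))): β-rule — branch into F r  //  F ((q \land q) \to ((\lnot q \to ((\lnot q \land r) \leftrightarrow r)) \to r)).
          branch 1.2.1 (add F r):
            ○ open, literals {r=false, s=true}.
          branch 1.2.2 (add F ((q \land q) \to ((\lnot q \to ((\lnot q \land r) \leftrightarrow r)) \to r))):
            F ((q \land q) \to ((\lnot q \to ((\lnot q \land r) \leftrightarrow r)) \to r)): α-rule — add T (q \land q), F ((\lnot q \to ((\lnot q \land r) \leftrightarrow r)) \to r).
            T (q \land q): α-rule — add T q, T q.
            F ((\lnot q \to ((\lnot q \land r) \leftrightarrow r)) \to r): α-rule — add T (\lnot q \to ((\lnot q \land r) \leftrightarrow r)), F r.
            T (\lnot q \to ((\lnot q \land r) \leftrightarrow r)): β-rule — branch into F \lnot q  //  T ((\lnot q \land r) \leftrightarrow r).
              branch 1.2.2.1 (add F \lnot q):
                ○ open, literals {q=true, r=false, s=true}.
              branch 1.2.2.2 (add T ((\lnot q \land r) \leftrightarrow r)):
                T ((\lnot q \land r) \leftrightarrow r): β-rule — branch into T (\lnot q \land r), T r  //  F (\lnot q \land r), F r.
                  branch 1.2.2.2.1 (add T (\lnot q \land r), T r):
                    × closes — contains both r and \lnot r.
                  branch 1.2.2.2.2 (add F (\lnot q \land r), F r):
                    F (\lnot q \land r): β-rule — branch into F \lnot q  //  F r.
                      branch 1.2.2.2.2.1 (add F \lnot q):
                        ○ open, literals {q=true, r=false, s=true}.
                      branch 1.2.2.2.2.2 (add F r):
                        ○ open, literals {q=true, r=false, s=true}.
  branch 2 (add F (r \to s), T (r \land ((q \land q) \to ((\lnot q \to ((\lnot q \land r) \leftrightarrow r)) \to r)))):
    F (r \to s): α-rule — add T r, F s.
    T (r \land ((q \land q) \to ((\lnot q \to ((\lnot q \land r) \leftrightarrow r)) \to r))): α-rule — add T r, T ((q \land q) \to ((\lnot q \to ((\lnot q \land r) \leftrightarrow r)) \to r)).
    T ((q \land q) \to ((\lnot q \to ((\lnot q \land r) \leftrightarrow r)) \to r)): β-rule — branch into F (q \land q)  //  T ((\lnot q \to ((\lnot q \land r) \leftrightarrow r)) \to r).
      branch 2.1 (add F (q \land q)):
        F (q \land q): β-rule — branch into F q  //  F q.
          branch 2.1.1 (add F q):
            ○ open, literals {q=false, r=true, s=false}.
          branch 2.1.2 (add F q):
            ○ open, literals {q=false, r=true, s=false}.
      branch 2.2 (add T ((\lnot q \to ((\lnot q \land r) \leftrightarrow r)) \to r)):
        T ((\lnot q \to ((\lnot q \land r) \leftrightarrow r)) \to r): β-rule — branch into F (\lnot q \to ((\lnot q \land r) \leftrightarrow r))  //  T r.
          branch 2.2.1 (add F (\lnot q \to ((\lnot q \land r) \leftrightarrow r))):
            F (\lnot q \to ((\lnot q \land r) \leftrightarrow r)): α-rule — add T \lnot q, F ((\lnot q \land r) \leftrightarrow r).
            F ((\lnot q \land r) \leftrightarrow r): β-rule — branch into T (\lnot q \land r), F r  //  F (\lnot q \land r), T r.
              branch 2.2.1.1 (add T (\lnot q \land r), F r):
                × closes — contains both r and \lnot r.
              branch 2.2.1.2 (add F (\lnot q \land r), T r):
                F (\lnot q \land r): β-rule — branch into F \lnot q  //  F r.
                  branch 2.2.1.2.1 (add F \lnot q):
                    × closes — contains both q and \lnot q.
                  branch 2.2.1.2.2 (add F r):
                    × closes — contains both r and \lnot r.
          branch 2.2.2 (add T r):
            ○ open, literals {r=true, s=false}.
5 branches closed, 11 open.
An open branch gives a countermodel: r=false (unmentioned atoms arbitrary); under it the original formula is false.

Not valid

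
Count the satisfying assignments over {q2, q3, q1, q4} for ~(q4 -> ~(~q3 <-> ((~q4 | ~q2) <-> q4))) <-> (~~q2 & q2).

Initial set: {T (~(q4 -> ~(~q3 <-> ((~q4 | ~q2) <-> q4))) <-> (~~q2 & q2))}.
T (~(q4 -> ~(~q3 <-> ((~q4 | ~q2) <-> q4))) <-> (~~q2 & q2)): β-rule — branch into T ~(q4 -> ~(~q3 <-> ((~q4 | ~q2) <-> q4))), T (~~q2 & q2)  //  F ~(q4 -> ~(~q3 <-> ((~q4 | ~q2) <-> q4))), F (~~q2 & q2).
  branch 1 (add T ~(q4 -> ~(~q3 <-> ((~q4 | ~q2) <-> q4))), T (~~q2 & q2)):
    T ~(q4 -> ~(~q3 <-> ((~q4 | ~q2) <-> q4))): α-rule — add T q4, F ~(~q3 <-> ((~q4 | ~q2) <-> q4)).
    T (~~q2 & q2): α-rule — add T ~~q2, T q2.
    T ~~q2: drop double negation, giving T q2.
    F ~(~q3 <-> ((~q4 | ~q2) <-> q4)): β-rule — branch into T ~q3, T ((~q4 | ~q2) <-> q4)  //  F ~q3, F ((~q4 | ~q2) <-> q4).
      branch 1.1 (add T ~q3, T ((~q4 | ~q2) <-> q4)):
        T ((~q4 | ~q2) <-> q4): β-rule — branch into T (~q4 | ~q2), T q4  //  F (~q4 | ~q2), F q4.
          branch 1.1.1 (add T (~q4 | ~q2), T q4):
            T (~q4 | ~q2): β-rule — branch into T ~q4  //  T ~q2.
              branch 1.1.1.1 (add T ~q4):
                × closes — contains both q4 and ~q4.
              branch 1.1.1.2 (add T ~q2):
                × closes — contains both q2 and ~q2.
          branch 1.1.2 (add F (~q4 | ~q2), F q4):
            × closes — contains both q4 and ~q4.
      branch 1.2 (add F ~q3, F ((~q4 | ~q2) <-> q4)):
        F ((~q4 | ~q2) <-> q4): β-rule — branch into T (~q4 | ~q2), F q4  //  F (~q4 | ~q2), T q4.
          branch 1.2.1 (add T (~q4 | ~q2), F q4):
            × closes — contains both q4 and ~q4.
          branch 1.2.2 (add F (~q4 | ~q2), T q4):
            F (~q4 | ~q2): α-rule — add F ~q4, F ~q2.
            ○ open, literals {q2=1, q3=1, q4=1}.
  branch 2 (add F ~(q4 -> ~(~q3 <-> ((~q4 | ~q2) <-> q4))), F (~~q2 & q2)):
    F ~(q4 -> ~(~q3 <-> ((~q4 | ~q2) <-> q4))): β-rule — branch into F q4  //  T ~(~q3 <-> ((~q4 | ~q2) <-> q4)).
      branch 2.1 (add F q4):
        F (~~q2 & q2): β-rule — branch into F ~~q2  //  F q2.
          branch 2.1.1 (add F ~~q2):
            F ~~q2: drop double negation, giving F q2.
            ○ open, literals {q2=0, q4=0}.
          branch 2.1.2 (add F q2):
            ○ open, literals {q2=0, q4=0}.
      branch 2.2 (add T ~(~q3 <-> ((~q4 | ~q2) <-> q4))):
        F (~~q2 & q2): β-rule — branch into F ~~q2  //  F q2.
          branch 2.2.1 (add F ~~q2):
            F ~~q2: drop double negation, giving F q2.
            T ~(~q3 <-> ((~q4 | ~q2) <-> q4)): β-rule — branch into T ~q3, F ((~q4 | ~q2) <-> q4)  //  F ~q3, T ((~q4 | ~q2) <-> q4).
              branch 2.2.1.1 (add T ~q3, F ((~q4 | ~q2) <-> q4)):
                F ((~q4 | ~q2) <-> q4): β-rule — branch into T (~q4 | ~q2), F q4  //  F (~q4 | ~q2), T q4.
                  branch 2.2.1.1.1 (add T (~q4 | ~q2), F q4):
                    T (~q4 | ~q2): β-rule — branch into T ~q4  //  T ~q2.
                      branch 2.2.1.1.1.1 (add T ~q4):
                        ○ open, literals {q2=0, q3=0, q4=0}.
                      branch 2.2.1.1.1.2 (add T ~q2):
                        ○ open, literals {q2=0, q3=0, q4=0}.
                  branch 2.2.1.1.2 (add F (~q4 | ~q2), T q4):
                    F (~q4 | ~q2): α-rule — add F ~q4, F ~q2.
                    × closes — contains both q2 and ~q2.
              branch 2.2.1.2 (add F ~q3, T ((~q4 | ~q2) <-> q4)):
                T ((~q4 | ~q2) <-> q4): β-rule — branch into T (~q4 | ~q2), T q4  //  F (~q4 | ~q2), F q4.
                  branch 2.2.1.2.1 (add T (~q4 | ~q2), T q4):
                    T (~q4 | ~q2): β-rule — branch into T ~q4  //  T ~q2.
                      branch 2.2.1.2.1.1 (add T ~q4):
                        × closes — contains both q4 and ~q4.
                      branch 2.2.1.2.1.2 (add T ~q2):
                        ○ open, literals {q2=0, q3=1, q4=1}.
                  branch 2.2.1.2.2 (add F (~q4 | ~q2), F q4):
                    F (~q4 | ~q2): α-rule — add F ~q4, F ~q2.
                    × closes — contains both q4 and ~q4.
          branch 2.2.2 (add F q2):
            T ~(~q3 <-> ((~q4 | ~q2) <-> q4)): β-rule — branch into T ~q3, F ((~q4 | ~q2) <-> q4)  //  F ~q3, T ((~q4 | ~q2) <-> q4).
              branch 2.2.2.1 (add T ~q3, F ((~q4 | ~q2) <-> q4)):
                F ((~q4 | ~q2) <-> q4): β-rule — branch into T (~q4 | ~q2), F q4  //  F (~q4 | ~q2), T q4.
                  branch 2.2.2.1.1 (add T (~q4 | ~q2), F q4):
                    T (~q4 | ~q2): β-rule — branch into T ~q4  //  T ~q2.
                      branch 2.2.2.1.1.1 (add T ~q4):
                        ○ open, literals {q2=0, q3=0, q4=0}.
                      branch 2.2.2.1.1.2 (add T ~q2):
                        ○ open, literals {q2=0, q3=0, q4=0}.
                  branch 2.2.2.1.2 (add F (~q4 | ~q2), T q4):
                    F (~q4 | ~q2): α-rule — add F ~q4, F ~q2.
                    × closes — contains both q2 and ~q2.
              branch 2.2.2.2 (add F ~q3, T ((~q4 | ~q2) <-> q4)):
                T ((~q4 | ~q2) <-> q4): β-rule — branch into T (~q4 | ~q2), T q4  //  F (~q4 | ~q2), F q4.
                  branch 2.2.2.2.1 (add T (~q4 | ~q2), T q4):
                    T (~q4 | ~q2): β-rule — branch into T ~q4  //  T ~q2.
                      branch 2.2.2.2.1.1 (add T ~q4):
                        × closes — contains both q4 and ~q4.
                      branch 2.2.2.2.1.2 (add T ~q2):
                        ○ open, literals {q2=0, q3=1, q4=1}.
                  branch 2.2.2.2.2 (add F (~q4 | ~q2), F q4):
                    F (~q4 | ~q2): α-rule — add F ~q4, F ~q2.
                    × closes — contains both q4 and ~q4.
10 branches closed, 9 open.
Each open branch fixes some atoms; the unmentioned ones are free. Counting distinct full assignments: branch {q2=1, q3=1, q4=1} (q1) contributes 2 new; branch {q2=0, q4=0} (q3, q1) contributes 4 new; branch {q2=0, q4=0} (q3, q1) contributes 0 new; branch {q2=0, q3=0, q4=0} (q1) contributes 0 new; branch {q2=0, q3=0, q4=0} (q1) contributes 0 new; branch {q2=0, q3=1, q4=1} (q1) contributes 2 new; branch {q2=0, q3=0, q4=0} (q1) contributes 0 new; branch {q2=0, q3=0, q4=0} (q1) contributes 0 new; branch {q2=0, q3=1, q4=1} (q1) contributes 0 new. Total: 8.

8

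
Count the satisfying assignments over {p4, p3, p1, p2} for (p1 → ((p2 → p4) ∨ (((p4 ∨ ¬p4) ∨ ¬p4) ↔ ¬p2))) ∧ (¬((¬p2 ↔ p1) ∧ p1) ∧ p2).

6

Initial set: {((p1 → ((p2 → p4) ∨ (((p4 ∨ ¬p4) ∨ ¬p4) ↔ ¬p2))) ∧ (¬((¬p2 ↔ p1) ∧ p1) ∧ p2))}.
((p1 → ((p2 → p4) ∨ (((p4 ∨ ¬p4) ∨ ¬p4) ↔ ¬p2))) ∧ (¬((¬p2 ↔ p1) ∧ p1) ∧ p2)): α-rule — add (p1 → ((p2 → p4) ∨ (((p4 ∨ ¬p4) ∨ ¬p4) ↔ ¬p2))), (¬((¬p2 ↔ p1) ∧ p1) ∧ p2).
(¬((¬p2 ↔ p1) ∧ p1) ∧ p2): α-rule — add ¬((¬p2 ↔ p1) ∧ p1), p2.
(p1 → ((p2 → p4) ∨ (((p4 ∨ ¬p4) ∨ ¬p4) ↔ ¬p2))): β-rule — branch into ¬p1  //  ((p2 → p4) ∨ (((p4 ∨ ¬p4) ∨ ¬p4) ↔ ¬p2)).
  branch 1 (add ¬p1):
    ¬((¬p2 ↔ p1) ∧ p1): β-rule — branch into ¬(¬p2 ↔ p1)  //  ¬p1.
      branch 1.1 (add ¬(¬p2 ↔ p1)):
        ¬(¬p2 ↔ p1): β-rule — branch into ¬p2, ¬p1  //  ¬¬p2, p1.
          branch 1.1.1 (add ¬p2, ¬p1):
            × closes — contains both p2 and ¬p2.
          branch 1.1.2 (add ¬¬p2, p1):
            × closes — contains both p1 and ¬p1.
      branch 1.2 (add ¬p1):
        ○ open, literals {p1=false, p2=true}.
  branch 2 (add ((p2 → p4) ∨ (((p4 ∨ ¬p4) ∨ ¬p4) ↔ ¬p2))):
    ¬((¬p2 ↔ p1) ∧ p1): β-rule — branch into ¬(¬p2 ↔ p1)  //  ¬p1.
      branch 2.1 (add ¬(¬p2 ↔ p1)):
        ((p2 → p4) ∨ (((p4 ∨ ¬p4) ∨ ¬p4) ↔ ¬p2)): β-rule — branch into (p2 → p4)  //  (((p4 ∨ ¬p4) ∨ ¬p4) ↔ ¬p2).
          branch 2.1.1 (add (p2 → p4)):
            ¬(¬p2 ↔ p1): β-rule — branch into ¬p2, ¬p1  //  ¬¬p2, p1.
              branch 2.1.1.1 (add ¬p2, ¬p1):
                × closes — contains both p2 and ¬p2.
              branch 2.1.1.2 (add ¬¬p2, p1):
                (p2 → p4): β-rule — branch into ¬p2  //  p4.
                  branch 2.1.1.2.1 (add ¬p2):
                    × closes — contains both p2 and ¬p2.
                  branch 2.1.1.2.2 (add p4):
                    ○ open, literals {p1=true, p2=true, p4=true}.
          branch 2.1.2 (add (((p4 ∨ ¬p4) ∨ ¬p4) ↔ ¬p2)):
            ¬(¬p2 ↔ p1): β-rule — branch into ¬p2, ¬p1  //  ¬¬p2, p1.
              branch 2.1.2.1 (add ¬p2, ¬p1):
                × closes — contains both p2 and ¬p2.
              branch 2.1.2.2 (add ¬¬p2, p1):
                (((p4 ∨ ¬p4) ∨ ¬p4) ↔ ¬p2): β-rule — branch into ((p4 ∨ ¬p4) ∨ ¬p4), ¬p2  //  ¬((p4 ∨ ¬p4) ∨ ¬p4), ¬¬p2.
                  branch 2.1.2.2.1 (add ((p4 ∨ ¬p4) ∨ ¬p4), ¬p2):
                    × closes — contains both p2 and ¬p2.
                  branch 2.1.2.2.2 (add ¬((p4 ∨ ¬p4) ∨ ¬p4), ¬¬p2):
                    ¬((p4 ∨ ¬p4) ∨ ¬p4): α-rule — add ¬(p4 ∨ ¬p4), ¬¬p4.
                    ¬(p4 ∨ ¬p4): α-rule — add ¬p4, ¬¬p4.
                    × closes — contains both p4 and ¬p4.
      branch 2.2 (add ¬p1):
        ((p2 → p4) ∨ (((p4 ∨ ¬p4) ∨ ¬p4) ↔ ¬p2)): β-rule — branch into (p2 → p4)  //  (((p4 ∨ ¬p4) ∨ ¬p4) ↔ ¬p2).
          branch 2.2.1 (add (p2 → p4)):
            (p2 → p4): β-rule — branch into ¬p2  //  p4.
              branch 2.2.1.1 (add ¬p2):
                × closes — contains both p2 and ¬p2.
              branch 2.2.1.2 (add p4):
                ○ open, literals {p1=false, p2=true, p4=true}.
          branch 2.2.2 (add (((p4 ∨ ¬p4) ∨ ¬p4) ↔ ¬p2)):
            (((p4 ∨ ¬p4) ∨ ¬p4) ↔ ¬p2): β-rule — branch into ((p4 ∨ ¬p4) ∨ ¬p4), ¬p2  //  ¬((p4 ∨ ¬p4) ∨ ¬p4), ¬¬p2.
              branch 2.2.2.1 (add ((p4 ∨ ¬p4) ∨ ¬p4), ¬p2):
                × closes — contains both p2 and ¬p2.
              branch 2.2.2.2 (add ¬((p4 ∨ ¬p4) ∨ ¬p4), ¬¬p2):
                ¬((p4 ∨ ¬p4) ∨ ¬p4): α-rule — add ¬(p4 ∨ ¬p4), ¬¬p4.
                ¬(p4 ∨ ¬p4): α-rule — add ¬p4, ¬¬p4.
                × closes — contains both p4 and ¬p4.
10 branches closed, 3 open.
Each open branch fixes some atoms; the unmentioned ones are free. Counting distinct full assignments: branch {p1=false, p2=true} (p4, p3) contributes 4 new; branch {p1=true, p2=true, p4=true} (p3) contributes 2 new; branch {p1=false, p2=true, p4=true} (p3) contributes 0 new. Total: 6.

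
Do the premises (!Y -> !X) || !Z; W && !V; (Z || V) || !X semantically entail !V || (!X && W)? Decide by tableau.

Initial set: {((!Y -> !X) || !Z); (W && !V); ((Z || V) || !X); !(!V || (!X && W))}.
(W && !V): α-rule — add W, !V.
!(!V || (!X && W)): α-rule — add !!V, !(!X && W).
× closes — contains both V and !V.
All 1 branch closes.
Every branch closed, so the premises entail the conclusion.

Yes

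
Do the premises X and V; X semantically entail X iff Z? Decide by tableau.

No

Initial set: {(X and V); X; not (X iff Z)}.
(X and V): α-rule — add X, V.
not (X iff Z): β-rule — branch into X, not Z  //  not X, Z.
  branch 1 (add X, not Z):
    ○ open, literals {V=1, X=1, Z=0}.
  branch 2 (add not X, Z):
    × closes — contains both X and not X.
1 branch closed, 1 open.
An open branch gives a countermodel: V=1, X=1, Z=0 (unmentioned atoms arbitrary); the premises hold there but the conclusion fails.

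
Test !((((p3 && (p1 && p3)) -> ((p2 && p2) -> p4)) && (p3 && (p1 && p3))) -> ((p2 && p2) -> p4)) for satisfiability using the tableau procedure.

Unsatisfiable

Initial set: {T !((((p3 && (p1 && p3)) -> ((p2 && p2) -> p4)) && (p3 && (p1 && p3))) -> ((p2 && p2) -> p4))}.
T !((((p3 && (p1 && p3)) -> ((p2 && p2) -> p4)) && (p3 && (p1 && p3))) -> ((p2 && p2) -> p4)): α-rule — add T (((p3 && (p1 && p3)) -> ((p2 && p2) -> p4)) && (p3 && (p1 && p3))), F ((p2 && p2) -> p4).
T (((p3 && (p1 && p3)) -> ((p2 && p2) -> p4)) && (p3 && (p1 && p3))): α-rule — add T ((p3 && (p1 && p3)) -> ((p2 && p2) -> p4)), T (p3 && (p1 && p3)).
F ((p2 && p2) -> p4): α-rule — add T (p2 && p2), F p4.
T (p3 && (p1 && p3)): α-rule — add T p3, T (p1 && p3).
T (p2 && p2): α-rule — add T p2, T p2.
T (p1 && p3): α-rule — add T p1, T p3.
T ((p3 && (p1 && p3)) -> ((p2 && p2) -> p4)): β-rule — branch into F (p3 && (p1 && p3))  //  T ((p2 && p2) -> p4).
  branch 1 (add F (p3 && (p1 && p3))):
    F (p3 && (p1 && p3)): β-rule — branch into F p3  //  F (p1 && p3).
      branch 1.1 (add F p3):
        × closes — contains both p3 and !p3.
      branch 1.2 (add F (p1 && p3)):
        F (p1 && p3): β-rule — branch into F p1  //  F p3.
          branch 1.2.1 (add F p1):
            × closes — contains both p1 and !p1.
          branch 1.2.2 (add F p3):
            × closes — contains both p3 and !p3.
  branch 2 (add T ((p2 && p2) -> p4)):
    T ((p2 && p2) -> p4): β-rule — branch into F (p2 && p2)  //  T p4.
      branch 2.1 (add F (p2 && p2)):
        F (p2 && p2): β-rule — branch into F p2  //  F p2.
          branch 2.1.1 (add F p2):
            × closes — contains both p2 and !p2.
          branch 2.1.2 (add F p2):
            × closes — contains both p2 and !p2.
      branch 2.2 (add T p4):
        × closes — contains both p4 and !p4.
All 6 branches close.
Every branch closed; the formula is unsatisfiable.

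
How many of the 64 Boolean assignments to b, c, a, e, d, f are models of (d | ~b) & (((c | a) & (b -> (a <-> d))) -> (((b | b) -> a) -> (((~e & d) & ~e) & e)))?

16

Initial set: {T ((d | ~b) & (((c | a) & (b -> (a <-> d))) -> (((b | b) -> a) -> (((~e & d) & ~e) & e))))}.
T ((d | ~b) & (((c | a) & (b -> (a <-> d))) -> (((b | b) -> a) -> (((~e & d) & ~e) & e)))): α-rule — add T (d | ~b), T (((c | a) & (b -> (a <-> d))) -> (((b | b) -> a) -> (((~e & d) & ~e) & e))).
T (d | ~b): β-rule — branch into T d  //  T ~b.
  branch 1 (add T d):
    T (((c | a) & (b -> (a <-> d))) -> (((b | b) -> a) -> (((~e & d) & ~e) & e))): β-rule — branch into F ((c | a) & (b -> (a <-> d)))  //  T (((b | b) -> a) -> (((~e & d) & ~e) & e)).
      branch 1.1 (add F ((c | a) & (b -> (a <-> d)))):
        F ((c | a) & (b -> (a <-> d))): β-rule — branch into F (c | a)  //  F (b -> (a <-> d)).
          branch 1.1.1 (add F (c | a)):
            F (c | a): α-rule — add F c, F a.
            ○ open, literals {a=false, c=false, d=true}.
          branch 1.1.2 (add F (b -> (a <-> d))):
            F (b -> (a <-> d)): α-rule — add T b, F (a <-> d).
            F (a <-> d): β-rule — branch into T a, F d  //  F a, T d.
              branch 1.1.2.1 (add T a, F d):
                × closes — contains both d and ~d.
              branch 1.1.2.2 (add F a, T d):
                ○ open, literals {a=false, b=true, d=true}.
      branch 1.2 (add T (((b | b) -> a) -> (((~e & d) & ~e) & e))):
        T (((b | b) -> a) -> (((~e & d) & ~e) & e)): β-rule — branch into F ((b | b) -> a)  //  T (((~e & d) & ~e) & e).
          branch 1.2.1 (add F ((b | b) -> a)):
            F ((b | b) -> a): α-rule — add T (b | b), F a.
            T (b | b): β-rule — branch into T b  //  T b.
              branch 1.2.1.1 (add T b):
                ○ open, literals {a=false, b=true, d=true}.
              branch 1.2.1.2 (add T b):
                ○ open, literals {a=false, b=true, d=true}.
          branch 1.2.2 (add T (((~e & d) & ~e) & e)):
            T (((~e & d) & ~e) & e): α-rule — add T ((~e & d) & ~e), T e.
            T ((~e & d) & ~e): α-rule — add T (~e & d), T ~e.
            × closes — contains both e and ~e.
  branch 2 (add T ~b):
    T (((c | a) & (b -> (a <-> d))) -> (((b | b) -> a) -> (((~e & d) & ~e) & e))): β-rule — branch into F ((c | a) & (b -> (a <-> d)))  //  T (((b | b) -> a) -> (((~e & d) & ~e) & e)).
      branch 2.1 (add F ((c | a) & (b -> (a <-> d)))):
        F ((c | a) & (b -> (a <-> d))): β-rule — branch into F (c | a)  //  F (b -> (a <-> d)).
          branch 2.1.1 (add F (c | a)):
            F (c | a): α-rule — add F c, F a.
            ○ open, literals {a=false, b=false, c=false}.
          branch 2.1.2 (add F (b -> (a <-> d))):
            F (b -> (a <-> d)): α-rule — add T b, F (a <-> d).
            × closes — contains both b and ~b.
      branch 2.2 (add T (((b | b) -> a) -> (((~e & d) & ~e) & e))):
        T (((b | b) -> a) -> (((~e & d) & ~e) & e)): β-rule — branch into F ((b | b) -> a)  //  T (((~e & d) & ~e) & e).
          branch 2.2.1 (add F ((b | b) -> a)):
            F ((b | b) -> a): α-rule — add T (b | b), F a.
            T (b | b): β-rule — branch into T b  //  T b.
              branch 2.2.1.1 (add T b):
                × closes — contains both b and ~b.
              branch 2.2.1.2 (add T b):
                × closes — contains both b and ~b.
          branch 2.2.2 (add T (((~e & d) & ~e) & e)):
            T (((~e & d) & ~e) & e): α-rule — add T ((~e & d) & ~e), T e.
            T ((~e & d) & ~e): α-rule — add T (~e & d), T ~e.
            × closes — contains both e and ~e.
6 branches closed, 5 open.
Each open branch fixes some atoms; the unmentioned ones are free. Counting distinct full assignments: branch {a=false, c=false, d=true} (b, e, f) contributes 8 new; branch {a=false, b=true, d=true} (c, e, f) contributes 4 new; branch {a=false, b=true, d=true} (c, e, f) contributes 0 new; branch {a=false, b=true, d=true} (c, e, f) contributes 0 new; branch {a=false, b=false, c=false} (e, d, f) contributes 4 new. Total: 16.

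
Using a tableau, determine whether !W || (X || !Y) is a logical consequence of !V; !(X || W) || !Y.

Yes

Initial set: {!V; (!(X || W) || !Y); !(!W || (X || !Y))}.
!(!W || (X || !Y)): α-rule — add !!W, !(X || !Y).
!(X || !Y): α-rule — add !X, !!Y.
(!(X || W) || !Y): β-rule — branch into !(X || W)  //  !Y.
  branch 1 (add !(X || W)):
    !(X || W): α-rule — add !X, !W.
    × closes — contains both W and !W.
  branch 2 (add !Y):
    × closes — contains both Y and !Y.
All 2 branches close.
Every branch closed, so the premises entail the conclusion.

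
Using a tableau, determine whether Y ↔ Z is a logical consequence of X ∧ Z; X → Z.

No

Initial set: {(X ∧ Z); (X → Z); ¬(Y ↔ Z)}.
(X ∧ Z): α-rule — add X, Z.
(X → Z): β-rule — branch into ¬X  //  Z.
  branch 1 (add ¬X):
    × closes — contains both X and ¬X.
  branch 2 (add Z):
    ¬(Y ↔ Z): β-rule — branch into Y, ¬Z  //  ¬Y, Z.
      branch 2.1 (add Y, ¬Z):
        × closes — contains both Z and ¬Z.
      branch 2.2 (add ¬Y, Z):
        ○ open, literals {X=T, Y=F, Z=T}.
2 branches closed, 1 open.
An open branch gives a countermodel: X=T, Y=F, Z=T (unmentioned atoms arbitrary); the premises hold there but the conclusion fails.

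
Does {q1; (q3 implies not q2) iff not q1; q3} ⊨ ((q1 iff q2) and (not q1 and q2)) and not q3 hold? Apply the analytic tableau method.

No

Initial set: {q1; ((q3 implies not q2) iff not q1); q3; not (((q1 iff q2) and (not q1 and q2)) and not q3)}.
((q3 implies not q2) iff not q1): β-rule — branch into (q3 implies not q2), not q1  //  not (q3 implies not q2), not not q1.
  branch 1 (add (q3 implies not q2), not q1):
    × closes — contains both q1 and not q1.
  branch 2 (add not (q3 implies not q2), not not q1):
    not (q3 implies not q2): α-rule — add q3, not not q2.
    not (((q1 iff q2) and (not q1 and q2)) and not q3): β-rule — branch into not ((q1 iff q2) and (not q1 and q2))  //  not not q3.
      branch 2.1 (add not ((q1 iff q2) and (not q1 and q2))):
        not ((q1 iff q2) and (not q1 and q2)): β-rule — branch into not (q1 iff q2)  //  not (not q1 and q2).
          branch 2.1.1 (add not (q1 iff q2)):
            not (q1 iff q2): β-rule — branch into q1, not q2  //  not q1, q2.
              branch 2.1.1.1 (add q1, not q2):
                × closes — contains both q2 and not q2.
              branch 2.1.1.2 (add not q1, q2):
                × closes — contains both q1 and not q1.
          branch 2.1.2 (add not (not q1 and q2)):
            not (not q1 and q2): β-rule — branch into not not q1  //  not q2.
              branch 2.1.2.1 (add not not q1):
                ○ open, literals {q1=T, q2=T, q3=T}.
              branch 2.1.2.2 (add not q2):
                × closes — contains both q2 and not q2.
      branch 2.2 (add not not q3):
        ○ open, literals {q1=T, q2=T, q3=T}.
4 branches closed, 2 open.
An open branch gives a countermodel: q1=T, q2=T, q3=T (unmentioned atoms arbitrary); the premises hold there but the conclusion fails.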